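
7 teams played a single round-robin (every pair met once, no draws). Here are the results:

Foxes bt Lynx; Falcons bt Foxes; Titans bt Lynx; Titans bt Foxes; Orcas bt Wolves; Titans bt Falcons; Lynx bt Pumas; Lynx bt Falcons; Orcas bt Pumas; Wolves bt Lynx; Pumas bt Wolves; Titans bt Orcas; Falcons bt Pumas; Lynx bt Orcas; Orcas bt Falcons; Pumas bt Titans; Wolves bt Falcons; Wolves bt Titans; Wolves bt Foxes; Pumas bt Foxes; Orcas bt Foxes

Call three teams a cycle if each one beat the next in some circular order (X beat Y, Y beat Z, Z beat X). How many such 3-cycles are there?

10

Win totals: Orcas 4, Foxes 1, Wolves 4, Titans 4, Falcons 2, Pumas 3, Lynx 3.
A team with w wins dominates both others in C(w,2) triples; summing gives 6 + 0 + 6 + 6 + 1 + 3 + 3 = 25 transitive triples.
Total triples C(7,3) = 35, so cyclic triples = 35 − 25 = 10.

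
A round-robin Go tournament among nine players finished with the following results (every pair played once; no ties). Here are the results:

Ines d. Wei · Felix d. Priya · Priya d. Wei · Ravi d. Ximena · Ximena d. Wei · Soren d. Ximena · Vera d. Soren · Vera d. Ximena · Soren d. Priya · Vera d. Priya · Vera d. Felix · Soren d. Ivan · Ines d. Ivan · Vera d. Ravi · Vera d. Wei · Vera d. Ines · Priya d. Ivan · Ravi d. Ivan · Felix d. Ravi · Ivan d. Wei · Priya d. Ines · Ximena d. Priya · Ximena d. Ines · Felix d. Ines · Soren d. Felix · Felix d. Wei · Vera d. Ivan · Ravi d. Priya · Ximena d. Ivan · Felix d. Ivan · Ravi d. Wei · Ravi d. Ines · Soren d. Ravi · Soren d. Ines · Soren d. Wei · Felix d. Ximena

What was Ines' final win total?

2

Ines' results: beat Wei, Ivan; lost to Vera, Soren, Ravi, Ximena, Priya, Felix.
That is 2 wins.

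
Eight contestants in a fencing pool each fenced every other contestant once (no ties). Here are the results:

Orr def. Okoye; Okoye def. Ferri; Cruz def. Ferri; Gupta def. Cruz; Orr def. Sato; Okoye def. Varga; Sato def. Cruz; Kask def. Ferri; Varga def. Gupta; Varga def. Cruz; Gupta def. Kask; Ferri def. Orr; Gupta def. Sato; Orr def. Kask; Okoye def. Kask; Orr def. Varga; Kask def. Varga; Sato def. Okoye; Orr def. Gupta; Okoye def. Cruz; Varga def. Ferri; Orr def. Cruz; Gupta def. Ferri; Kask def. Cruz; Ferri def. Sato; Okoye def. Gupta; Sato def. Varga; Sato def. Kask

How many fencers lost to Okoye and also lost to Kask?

3

Okoye beat: Ferri, Gupta, Cruz, Varga, Kask.
Kask beat: Ferri, Cruz, Varga.
Both beat: Ferri, Cruz, Varga — 3.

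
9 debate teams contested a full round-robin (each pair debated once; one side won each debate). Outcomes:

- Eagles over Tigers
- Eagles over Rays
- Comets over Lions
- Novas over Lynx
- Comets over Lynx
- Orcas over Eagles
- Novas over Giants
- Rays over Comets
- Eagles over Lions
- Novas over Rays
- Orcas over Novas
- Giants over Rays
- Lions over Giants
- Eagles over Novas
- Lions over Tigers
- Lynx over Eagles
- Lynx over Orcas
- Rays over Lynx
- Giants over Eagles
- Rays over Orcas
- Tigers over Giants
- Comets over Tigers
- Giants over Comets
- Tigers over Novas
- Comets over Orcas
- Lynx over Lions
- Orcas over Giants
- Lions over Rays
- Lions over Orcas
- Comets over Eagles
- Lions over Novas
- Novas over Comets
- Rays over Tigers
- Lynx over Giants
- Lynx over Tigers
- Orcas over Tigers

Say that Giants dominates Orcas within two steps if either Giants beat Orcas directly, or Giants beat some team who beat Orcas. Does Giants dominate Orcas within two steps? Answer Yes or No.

Yes

Giants did not beat Orcas directly.
Giants beat Rays, Comets, Eagles. Of those, Rays beat Orcas.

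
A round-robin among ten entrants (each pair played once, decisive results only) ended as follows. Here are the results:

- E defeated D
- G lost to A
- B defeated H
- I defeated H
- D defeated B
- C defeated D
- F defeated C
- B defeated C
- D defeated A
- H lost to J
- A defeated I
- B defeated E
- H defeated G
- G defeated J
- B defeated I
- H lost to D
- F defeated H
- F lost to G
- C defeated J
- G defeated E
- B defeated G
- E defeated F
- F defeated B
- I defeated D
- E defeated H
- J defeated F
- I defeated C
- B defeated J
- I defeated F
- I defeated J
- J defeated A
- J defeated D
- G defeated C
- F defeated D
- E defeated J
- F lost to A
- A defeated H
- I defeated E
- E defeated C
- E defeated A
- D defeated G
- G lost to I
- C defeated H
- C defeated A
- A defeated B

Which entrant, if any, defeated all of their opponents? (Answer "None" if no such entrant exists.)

None

Highest win total is I with 7 (out of 9 possible).
I lost to A, B, so no entrant went undefeated.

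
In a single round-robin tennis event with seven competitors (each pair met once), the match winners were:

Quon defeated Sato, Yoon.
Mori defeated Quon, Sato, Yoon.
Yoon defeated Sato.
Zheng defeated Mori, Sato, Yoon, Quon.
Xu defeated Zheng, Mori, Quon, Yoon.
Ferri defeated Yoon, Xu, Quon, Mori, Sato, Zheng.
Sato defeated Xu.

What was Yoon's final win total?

Yoon's results: beat Sato; lost to Xu, Ferri, Quon, Zheng, Mori.
That is 1 win.

1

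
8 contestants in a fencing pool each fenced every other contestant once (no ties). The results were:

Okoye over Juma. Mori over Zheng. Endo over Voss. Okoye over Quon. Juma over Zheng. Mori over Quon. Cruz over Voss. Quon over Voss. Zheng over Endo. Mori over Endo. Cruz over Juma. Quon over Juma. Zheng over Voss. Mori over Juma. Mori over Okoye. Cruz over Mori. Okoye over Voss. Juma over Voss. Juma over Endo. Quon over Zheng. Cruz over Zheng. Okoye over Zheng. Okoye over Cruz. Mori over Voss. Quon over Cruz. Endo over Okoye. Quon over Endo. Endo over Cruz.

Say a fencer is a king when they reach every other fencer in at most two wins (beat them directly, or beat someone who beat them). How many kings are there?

Okoye reaches everyone (king).
Voss cannot reach Okoye, Juma, Mori, Endo, Cruz, Zheng, Quon in two steps.
Juma cannot reach Mori, Quon in two steps.
Mori reaches everyone (king).
Endo reaches everyone (king).
Cruz reaches everyone (king).
Zheng cannot reach Juma, Mori, Quon in two steps.
Quon reaches everyone (king).
Kings: Okoye, Mori, Endo, Cruz, Quon — 5.

5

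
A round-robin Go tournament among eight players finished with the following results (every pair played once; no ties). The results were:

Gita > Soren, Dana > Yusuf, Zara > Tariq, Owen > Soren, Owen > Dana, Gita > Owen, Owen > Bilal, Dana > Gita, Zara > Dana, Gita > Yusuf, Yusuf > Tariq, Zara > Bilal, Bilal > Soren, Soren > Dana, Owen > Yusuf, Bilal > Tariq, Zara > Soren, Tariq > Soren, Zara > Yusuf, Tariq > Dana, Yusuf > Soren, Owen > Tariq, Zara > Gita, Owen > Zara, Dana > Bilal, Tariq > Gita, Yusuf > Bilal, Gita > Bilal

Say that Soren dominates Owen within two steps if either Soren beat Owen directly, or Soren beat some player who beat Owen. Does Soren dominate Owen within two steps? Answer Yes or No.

Soren did not beat Owen directly.
Soren beat Dana, but each of them lost to Owen. No two-step path.

No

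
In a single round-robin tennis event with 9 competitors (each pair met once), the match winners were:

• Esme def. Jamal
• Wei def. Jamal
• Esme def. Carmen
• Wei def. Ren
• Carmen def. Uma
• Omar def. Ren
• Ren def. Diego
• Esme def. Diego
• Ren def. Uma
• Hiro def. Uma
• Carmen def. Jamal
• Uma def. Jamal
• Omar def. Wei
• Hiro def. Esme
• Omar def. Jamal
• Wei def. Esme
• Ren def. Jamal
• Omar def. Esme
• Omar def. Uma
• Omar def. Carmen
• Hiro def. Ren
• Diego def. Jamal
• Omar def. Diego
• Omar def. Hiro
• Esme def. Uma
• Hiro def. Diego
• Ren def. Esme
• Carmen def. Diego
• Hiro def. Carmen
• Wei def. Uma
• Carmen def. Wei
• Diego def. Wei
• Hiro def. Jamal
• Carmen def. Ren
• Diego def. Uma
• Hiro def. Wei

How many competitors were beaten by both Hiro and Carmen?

Hiro beat: Wei, Esme, Jamal, Ren, Uma, Carmen, Diego.
Carmen beat: Wei, Jamal, Ren, Uma, Diego.
Both beat: Wei, Jamal, Ren, Uma, Diego — 5.

5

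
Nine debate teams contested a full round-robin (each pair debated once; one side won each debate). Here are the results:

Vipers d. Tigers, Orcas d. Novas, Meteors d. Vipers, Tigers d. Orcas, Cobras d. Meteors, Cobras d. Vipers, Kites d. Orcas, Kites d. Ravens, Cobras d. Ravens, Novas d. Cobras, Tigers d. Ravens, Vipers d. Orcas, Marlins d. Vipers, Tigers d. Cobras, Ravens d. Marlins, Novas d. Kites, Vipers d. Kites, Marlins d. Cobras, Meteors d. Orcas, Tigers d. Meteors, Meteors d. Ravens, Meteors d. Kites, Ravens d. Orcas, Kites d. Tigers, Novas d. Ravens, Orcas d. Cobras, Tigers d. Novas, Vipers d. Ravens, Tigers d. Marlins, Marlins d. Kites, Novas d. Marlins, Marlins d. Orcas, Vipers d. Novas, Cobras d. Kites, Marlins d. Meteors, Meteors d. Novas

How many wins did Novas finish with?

Novas' results: beat Ravens, Kites, Cobras, Marlins; lost to Vipers, Meteors, Tigers, Orcas.
That is 4 wins.

4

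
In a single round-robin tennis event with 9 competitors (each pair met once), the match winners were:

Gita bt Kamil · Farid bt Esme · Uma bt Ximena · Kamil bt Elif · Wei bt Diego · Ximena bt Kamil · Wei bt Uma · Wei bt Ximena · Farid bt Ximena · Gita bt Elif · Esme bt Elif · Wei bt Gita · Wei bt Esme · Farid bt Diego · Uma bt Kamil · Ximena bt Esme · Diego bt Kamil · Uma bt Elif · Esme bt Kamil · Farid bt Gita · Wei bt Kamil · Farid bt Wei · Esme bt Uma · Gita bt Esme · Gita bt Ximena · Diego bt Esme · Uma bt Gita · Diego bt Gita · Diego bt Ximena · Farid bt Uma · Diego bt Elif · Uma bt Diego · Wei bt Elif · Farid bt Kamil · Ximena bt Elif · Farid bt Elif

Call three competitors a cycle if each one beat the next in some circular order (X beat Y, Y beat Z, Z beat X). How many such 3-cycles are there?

3

Win totals: Uma 5, Gita 4, Diego 5, Esme 3, Wei 7, Ximena 3, Elif 0, Farid 8, Kamil 1.
A competitor with w wins dominates both others in C(w,2) triples; summing gives 10 + 6 + 10 + 3 + 21 + 3 + 0 + 28 + 0 = 81 transitive triples.
Total triples C(9,3) = 84, so cyclic triples = 84 − 81 = 3.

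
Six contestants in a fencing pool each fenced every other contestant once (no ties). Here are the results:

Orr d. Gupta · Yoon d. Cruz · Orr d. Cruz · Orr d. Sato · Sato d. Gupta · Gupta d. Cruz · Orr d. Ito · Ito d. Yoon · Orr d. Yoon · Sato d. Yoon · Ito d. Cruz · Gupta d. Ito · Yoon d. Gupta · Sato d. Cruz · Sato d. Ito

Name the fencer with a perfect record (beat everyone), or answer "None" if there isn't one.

Orr has 5 wins out of 5 opponents — a perfect record.

Orr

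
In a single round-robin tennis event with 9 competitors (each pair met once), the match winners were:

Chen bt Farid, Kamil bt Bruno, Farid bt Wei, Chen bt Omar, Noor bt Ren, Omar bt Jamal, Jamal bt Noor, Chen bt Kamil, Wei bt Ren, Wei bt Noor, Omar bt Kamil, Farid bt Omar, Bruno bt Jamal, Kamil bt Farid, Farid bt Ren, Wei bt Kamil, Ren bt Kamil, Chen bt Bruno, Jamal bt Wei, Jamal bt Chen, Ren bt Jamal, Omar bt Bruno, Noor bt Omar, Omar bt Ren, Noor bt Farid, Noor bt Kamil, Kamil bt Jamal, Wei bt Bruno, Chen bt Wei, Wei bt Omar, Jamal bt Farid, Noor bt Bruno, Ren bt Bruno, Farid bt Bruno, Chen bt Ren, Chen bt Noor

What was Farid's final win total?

4

Farid's results: beat Bruno, Omar, Wei, Ren; lost to Kamil, Chen, Jamal, Noor.
That is 4 wins.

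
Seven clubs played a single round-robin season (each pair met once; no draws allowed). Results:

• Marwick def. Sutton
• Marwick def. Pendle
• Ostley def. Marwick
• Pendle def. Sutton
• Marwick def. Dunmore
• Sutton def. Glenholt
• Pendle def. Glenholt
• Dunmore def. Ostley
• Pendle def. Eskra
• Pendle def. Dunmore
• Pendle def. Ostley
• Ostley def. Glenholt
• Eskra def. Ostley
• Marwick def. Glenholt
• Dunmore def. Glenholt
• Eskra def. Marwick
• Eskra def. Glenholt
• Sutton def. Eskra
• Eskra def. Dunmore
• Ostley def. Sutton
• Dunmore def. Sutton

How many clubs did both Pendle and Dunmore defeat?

Pendle beat: Sutton, Eskra, Ostley, Dunmore, Glenholt.
Dunmore beat: Sutton, Ostley, Glenholt.
Both beat: Sutton, Ostley, Glenholt — 3.

3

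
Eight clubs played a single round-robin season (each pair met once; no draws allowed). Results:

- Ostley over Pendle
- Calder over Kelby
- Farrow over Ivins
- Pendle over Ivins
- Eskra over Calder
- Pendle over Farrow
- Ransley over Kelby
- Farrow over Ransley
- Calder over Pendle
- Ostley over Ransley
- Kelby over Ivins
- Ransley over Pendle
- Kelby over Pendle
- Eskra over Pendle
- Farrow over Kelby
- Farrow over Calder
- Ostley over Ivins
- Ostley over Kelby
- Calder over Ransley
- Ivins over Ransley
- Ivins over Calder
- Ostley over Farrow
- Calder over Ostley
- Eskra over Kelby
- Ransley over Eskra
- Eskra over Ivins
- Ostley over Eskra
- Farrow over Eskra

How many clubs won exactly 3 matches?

1

Win totals: Ivins 2, Ostley 6, Ransley 3, Pendle 2, Farrow 5, Calder 4, Kelby 2, Eskra 4.
Exactly 3: Ransley — 1 club.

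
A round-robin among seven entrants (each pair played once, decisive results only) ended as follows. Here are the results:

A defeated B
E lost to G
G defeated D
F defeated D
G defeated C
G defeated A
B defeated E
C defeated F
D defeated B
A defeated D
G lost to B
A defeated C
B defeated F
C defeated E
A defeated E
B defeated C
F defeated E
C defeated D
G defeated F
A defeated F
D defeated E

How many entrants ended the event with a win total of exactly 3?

1

Win totals: A 5, B 4, C 3, D 2, E 0, F 2, G 5.
Exactly 3: C — 1 entrant.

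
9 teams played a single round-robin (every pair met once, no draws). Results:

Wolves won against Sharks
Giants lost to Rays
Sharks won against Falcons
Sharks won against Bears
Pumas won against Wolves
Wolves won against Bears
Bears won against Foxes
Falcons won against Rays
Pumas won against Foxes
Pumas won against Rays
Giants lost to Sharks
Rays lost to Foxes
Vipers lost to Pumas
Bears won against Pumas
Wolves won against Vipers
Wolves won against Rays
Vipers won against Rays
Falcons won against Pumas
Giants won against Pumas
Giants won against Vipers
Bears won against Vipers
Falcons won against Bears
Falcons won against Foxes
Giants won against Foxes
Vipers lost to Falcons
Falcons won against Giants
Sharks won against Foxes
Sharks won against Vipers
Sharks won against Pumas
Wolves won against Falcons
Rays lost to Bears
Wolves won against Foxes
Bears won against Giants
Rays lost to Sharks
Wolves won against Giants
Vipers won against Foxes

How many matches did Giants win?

Giants' results: beat Foxes, Vipers, Pumas; lost to Rays, Wolves, Sharks, Bears, Falcons.
That is 3 wins.

3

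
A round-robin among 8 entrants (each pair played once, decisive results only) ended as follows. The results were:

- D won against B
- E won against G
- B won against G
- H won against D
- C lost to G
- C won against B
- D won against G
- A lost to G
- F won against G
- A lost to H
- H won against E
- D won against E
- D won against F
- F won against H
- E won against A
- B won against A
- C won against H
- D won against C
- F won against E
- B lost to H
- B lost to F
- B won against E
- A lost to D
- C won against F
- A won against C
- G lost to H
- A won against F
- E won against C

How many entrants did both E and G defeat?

2

E beat: A, C, G.
G beat: A, C.
Both beat: A, C — 2.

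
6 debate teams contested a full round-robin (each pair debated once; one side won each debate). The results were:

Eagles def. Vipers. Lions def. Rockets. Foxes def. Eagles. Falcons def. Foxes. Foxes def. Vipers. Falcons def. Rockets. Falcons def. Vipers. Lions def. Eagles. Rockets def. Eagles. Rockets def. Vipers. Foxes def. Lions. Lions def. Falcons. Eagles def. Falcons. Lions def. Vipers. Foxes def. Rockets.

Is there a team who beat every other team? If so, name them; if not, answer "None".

None

Highest win total is Lions with 4 (out of 5 possible).
Lions lost to Foxes, so no team went undefeated.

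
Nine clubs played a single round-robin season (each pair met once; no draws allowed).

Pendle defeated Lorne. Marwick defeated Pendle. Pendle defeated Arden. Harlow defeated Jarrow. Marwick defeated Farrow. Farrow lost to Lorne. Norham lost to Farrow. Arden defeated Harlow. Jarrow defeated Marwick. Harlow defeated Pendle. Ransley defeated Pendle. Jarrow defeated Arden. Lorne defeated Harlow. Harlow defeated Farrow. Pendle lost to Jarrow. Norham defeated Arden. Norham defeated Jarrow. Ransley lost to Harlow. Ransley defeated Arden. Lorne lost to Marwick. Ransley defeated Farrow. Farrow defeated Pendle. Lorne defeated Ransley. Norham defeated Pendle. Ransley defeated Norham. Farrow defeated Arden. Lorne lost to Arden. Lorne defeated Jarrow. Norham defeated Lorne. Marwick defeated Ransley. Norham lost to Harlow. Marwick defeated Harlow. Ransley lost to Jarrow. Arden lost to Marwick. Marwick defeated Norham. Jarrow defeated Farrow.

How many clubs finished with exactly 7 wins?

1

Win totals: Lorne 4, Marwick 7, Arden 2, Jarrow 5, Harlow 5, Pendle 2, Ransley 4, Norham 4, Farrow 3.
Exactly 7: Marwick — 1 club.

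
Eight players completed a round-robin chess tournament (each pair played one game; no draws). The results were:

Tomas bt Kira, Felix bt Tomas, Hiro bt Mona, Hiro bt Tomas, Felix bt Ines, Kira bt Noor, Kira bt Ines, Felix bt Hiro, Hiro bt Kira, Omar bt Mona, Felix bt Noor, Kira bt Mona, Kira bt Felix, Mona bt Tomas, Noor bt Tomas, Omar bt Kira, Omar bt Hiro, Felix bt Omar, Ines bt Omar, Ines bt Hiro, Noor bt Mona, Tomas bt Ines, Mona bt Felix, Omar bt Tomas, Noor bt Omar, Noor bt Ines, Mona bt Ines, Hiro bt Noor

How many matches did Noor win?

Noor's results: beat Tomas, Omar, Ines, Mona; lost to Kira, Felix, Hiro.
That is 4 wins.

4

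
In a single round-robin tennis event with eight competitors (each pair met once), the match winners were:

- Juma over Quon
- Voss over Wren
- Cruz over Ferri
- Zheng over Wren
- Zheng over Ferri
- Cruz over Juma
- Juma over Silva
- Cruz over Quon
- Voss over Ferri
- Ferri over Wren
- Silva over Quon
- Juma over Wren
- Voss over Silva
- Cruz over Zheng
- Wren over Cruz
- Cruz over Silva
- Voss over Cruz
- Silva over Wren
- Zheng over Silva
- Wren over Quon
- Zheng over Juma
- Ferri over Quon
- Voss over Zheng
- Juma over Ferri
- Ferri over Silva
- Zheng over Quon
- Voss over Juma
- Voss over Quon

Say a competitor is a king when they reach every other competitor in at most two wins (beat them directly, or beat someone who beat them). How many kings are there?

1

Zheng cannot reach Voss in two steps.
Wren cannot reach Voss in two steps.
Quon cannot reach Zheng, Wren, Silva, Voss, Cruz, Ferri, Juma in two steps.
Silva cannot reach Zheng, Voss, Ferri, Juma in two steps.
Voss reaches everyone (king).
Cruz cannot reach Voss in two steps.
Ferri cannot reach Zheng, Voss, Juma in two steps.
Juma cannot reach Zheng, Voss in two steps.
Kings: Voss — 1.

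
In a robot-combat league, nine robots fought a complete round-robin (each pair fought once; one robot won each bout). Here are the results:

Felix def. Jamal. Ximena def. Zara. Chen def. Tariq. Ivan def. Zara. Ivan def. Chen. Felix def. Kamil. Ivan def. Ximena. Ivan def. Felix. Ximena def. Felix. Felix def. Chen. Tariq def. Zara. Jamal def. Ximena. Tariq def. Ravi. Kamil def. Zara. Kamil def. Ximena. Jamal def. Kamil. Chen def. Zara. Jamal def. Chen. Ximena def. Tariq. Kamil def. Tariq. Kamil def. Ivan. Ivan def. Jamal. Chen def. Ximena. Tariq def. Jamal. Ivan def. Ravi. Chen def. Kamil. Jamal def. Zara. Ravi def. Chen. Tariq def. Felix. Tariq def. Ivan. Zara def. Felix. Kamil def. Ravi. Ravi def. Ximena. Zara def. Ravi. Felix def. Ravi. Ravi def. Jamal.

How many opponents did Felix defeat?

Felix's results: beat Ravi, Jamal, Chen, Kamil; lost to Ivan, Ximena, Zara, Tariq.
That is 4 wins.

4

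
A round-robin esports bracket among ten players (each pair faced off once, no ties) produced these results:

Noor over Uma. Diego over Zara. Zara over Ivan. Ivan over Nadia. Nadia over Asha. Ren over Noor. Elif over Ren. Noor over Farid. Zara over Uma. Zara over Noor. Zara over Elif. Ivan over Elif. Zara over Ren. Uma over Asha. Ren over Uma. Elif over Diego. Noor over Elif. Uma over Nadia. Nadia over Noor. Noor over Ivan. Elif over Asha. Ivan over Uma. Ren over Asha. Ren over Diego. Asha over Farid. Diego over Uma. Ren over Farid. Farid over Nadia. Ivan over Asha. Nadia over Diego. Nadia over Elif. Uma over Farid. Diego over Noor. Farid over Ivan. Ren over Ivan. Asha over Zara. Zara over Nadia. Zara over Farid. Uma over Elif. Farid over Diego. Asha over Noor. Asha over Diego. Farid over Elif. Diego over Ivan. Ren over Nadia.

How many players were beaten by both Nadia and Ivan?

Nadia beat: Diego, Noor, Asha, Elif.
Ivan beat: Asha, Uma, Elif, Nadia.
Both beat: Asha, Elif — 2.

2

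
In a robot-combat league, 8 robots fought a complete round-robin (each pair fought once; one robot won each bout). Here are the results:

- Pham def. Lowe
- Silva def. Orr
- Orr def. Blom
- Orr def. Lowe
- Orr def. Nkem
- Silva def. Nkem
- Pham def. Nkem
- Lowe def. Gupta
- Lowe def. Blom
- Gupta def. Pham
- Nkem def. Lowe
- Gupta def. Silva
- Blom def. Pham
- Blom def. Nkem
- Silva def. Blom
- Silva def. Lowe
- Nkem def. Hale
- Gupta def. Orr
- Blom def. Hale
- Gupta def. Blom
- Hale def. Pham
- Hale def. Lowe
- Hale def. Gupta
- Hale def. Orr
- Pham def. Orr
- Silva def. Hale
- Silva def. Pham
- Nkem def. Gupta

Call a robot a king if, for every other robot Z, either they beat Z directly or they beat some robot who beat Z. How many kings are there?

5

Pham cannot reach Silva in two steps.
Nkem reaches everyone (king).
Blom cannot reach Silva in two steps.
Hale reaches everyone (king).
Silva reaches everyone (king).
Gupta reaches everyone (king).
Orr cannot reach Silva in two steps.
Lowe reaches everyone (king).
Kings: Nkem, Hale, Silva, Gupta, Lowe — 5.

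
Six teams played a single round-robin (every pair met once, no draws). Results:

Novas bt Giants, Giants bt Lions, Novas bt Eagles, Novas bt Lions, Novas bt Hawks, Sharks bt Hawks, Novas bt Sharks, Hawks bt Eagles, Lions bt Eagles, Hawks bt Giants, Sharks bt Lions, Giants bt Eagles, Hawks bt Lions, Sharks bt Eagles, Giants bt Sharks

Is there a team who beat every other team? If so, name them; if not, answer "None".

Novas

Novas has 5 wins out of 5 opponents — a perfect record.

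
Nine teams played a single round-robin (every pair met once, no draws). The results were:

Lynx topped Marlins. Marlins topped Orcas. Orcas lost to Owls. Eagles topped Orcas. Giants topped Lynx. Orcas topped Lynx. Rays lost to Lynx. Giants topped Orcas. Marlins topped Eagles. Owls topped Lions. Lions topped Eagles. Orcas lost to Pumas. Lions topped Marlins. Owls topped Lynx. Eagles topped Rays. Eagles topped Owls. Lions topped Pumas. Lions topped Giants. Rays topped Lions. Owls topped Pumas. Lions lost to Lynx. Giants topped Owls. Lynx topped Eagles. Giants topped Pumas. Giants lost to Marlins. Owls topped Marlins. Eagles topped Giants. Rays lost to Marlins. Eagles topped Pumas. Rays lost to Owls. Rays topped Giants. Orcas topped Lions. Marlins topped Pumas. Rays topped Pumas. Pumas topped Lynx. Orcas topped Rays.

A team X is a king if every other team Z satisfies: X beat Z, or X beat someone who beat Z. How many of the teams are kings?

7

Lynx reaches everyone (king).
Owls reaches everyone (king).
Pumas cannot reach Owls, Giants in two steps.
Lions reaches everyone (king).
Rays reaches everyone (king).
Orcas cannot reach Owls in two steps.
Giants reaches everyone (king).
Eagles reaches everyone (king).
Marlins reaches everyone (king).
Kings: Lynx, Owls, Lions, Rays, Giants, Eagles, Marlins — 7.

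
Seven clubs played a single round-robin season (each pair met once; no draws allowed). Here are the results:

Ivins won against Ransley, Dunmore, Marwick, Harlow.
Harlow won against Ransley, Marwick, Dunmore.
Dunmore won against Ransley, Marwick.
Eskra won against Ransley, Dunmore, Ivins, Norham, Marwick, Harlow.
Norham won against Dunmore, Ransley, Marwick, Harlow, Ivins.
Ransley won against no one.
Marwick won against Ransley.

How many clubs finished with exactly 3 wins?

1

Win totals: Harlow 3, Dunmore 2, Ransley 0, Ivins 4, Eskra 6, Norham 5, Marwick 1.
Exactly 3: Harlow — 1 club.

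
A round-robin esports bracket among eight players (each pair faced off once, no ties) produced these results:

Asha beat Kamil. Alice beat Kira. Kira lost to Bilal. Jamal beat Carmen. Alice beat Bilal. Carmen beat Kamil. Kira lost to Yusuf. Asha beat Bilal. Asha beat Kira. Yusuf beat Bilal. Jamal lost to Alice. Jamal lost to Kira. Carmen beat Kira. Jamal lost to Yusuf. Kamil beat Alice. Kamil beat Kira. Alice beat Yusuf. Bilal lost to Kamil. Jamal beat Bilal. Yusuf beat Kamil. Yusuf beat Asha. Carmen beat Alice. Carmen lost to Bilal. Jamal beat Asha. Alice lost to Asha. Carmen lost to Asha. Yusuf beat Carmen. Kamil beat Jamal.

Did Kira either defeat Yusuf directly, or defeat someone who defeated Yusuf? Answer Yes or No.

Kira did not beat Yusuf directly.
Kira beat Jamal, but each of them lost to Yusuf. No two-step path.

No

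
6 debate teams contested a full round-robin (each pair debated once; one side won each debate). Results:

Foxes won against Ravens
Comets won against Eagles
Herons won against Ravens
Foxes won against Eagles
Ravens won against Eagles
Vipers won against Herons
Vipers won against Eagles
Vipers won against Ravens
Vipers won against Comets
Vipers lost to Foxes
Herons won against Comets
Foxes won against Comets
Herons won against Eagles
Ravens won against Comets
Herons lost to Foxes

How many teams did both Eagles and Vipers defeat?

0

Eagles beat: no one.
Vipers beat: Ravens, Comets, Herons, Eagles.
No one was beaten by both.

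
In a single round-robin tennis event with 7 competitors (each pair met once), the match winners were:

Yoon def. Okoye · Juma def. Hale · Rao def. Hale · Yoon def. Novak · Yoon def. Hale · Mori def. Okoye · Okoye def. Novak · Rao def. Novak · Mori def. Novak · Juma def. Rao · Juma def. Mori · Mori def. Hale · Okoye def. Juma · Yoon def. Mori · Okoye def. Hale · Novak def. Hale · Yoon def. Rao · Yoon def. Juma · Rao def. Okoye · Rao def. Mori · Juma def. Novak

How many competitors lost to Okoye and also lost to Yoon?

Okoye beat: Hale, Juma, Novak.
Yoon beat: Mori, Okoye, Hale, Juma, Rao, Novak.
Both beat: Hale, Juma, Novak — 3.

3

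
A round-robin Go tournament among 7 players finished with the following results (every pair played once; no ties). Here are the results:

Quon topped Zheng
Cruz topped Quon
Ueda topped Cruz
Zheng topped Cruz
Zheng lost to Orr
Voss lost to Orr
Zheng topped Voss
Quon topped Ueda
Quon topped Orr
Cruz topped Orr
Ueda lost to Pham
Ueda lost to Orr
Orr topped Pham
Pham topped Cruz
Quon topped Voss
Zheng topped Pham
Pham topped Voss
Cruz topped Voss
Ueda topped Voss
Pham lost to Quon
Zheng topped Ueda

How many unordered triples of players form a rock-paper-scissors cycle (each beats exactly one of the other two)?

6

Win totals: Orr 4, Ueda 2, Voss 0, Cruz 3, Zheng 4, Quon 5, Pham 3.
A player with w wins dominates both others in C(w,2) triples; summing gives 6 + 1 + 0 + 3 + 6 + 10 + 3 = 29 transitive triples.
Total triples C(7,3) = 35, so cyclic triples = 35 − 29 = 6.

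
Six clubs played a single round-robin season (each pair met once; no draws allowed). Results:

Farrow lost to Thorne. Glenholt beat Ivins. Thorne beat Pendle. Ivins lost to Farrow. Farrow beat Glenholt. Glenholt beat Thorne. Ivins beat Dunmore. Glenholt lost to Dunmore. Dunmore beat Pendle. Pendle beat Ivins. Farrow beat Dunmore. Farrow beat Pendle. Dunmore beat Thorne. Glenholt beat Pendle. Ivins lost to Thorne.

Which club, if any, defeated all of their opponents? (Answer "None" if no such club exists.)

None

Highest win total is Farrow with 4 (out of 5 possible).
Farrow lost to Thorne, so no club went undefeated.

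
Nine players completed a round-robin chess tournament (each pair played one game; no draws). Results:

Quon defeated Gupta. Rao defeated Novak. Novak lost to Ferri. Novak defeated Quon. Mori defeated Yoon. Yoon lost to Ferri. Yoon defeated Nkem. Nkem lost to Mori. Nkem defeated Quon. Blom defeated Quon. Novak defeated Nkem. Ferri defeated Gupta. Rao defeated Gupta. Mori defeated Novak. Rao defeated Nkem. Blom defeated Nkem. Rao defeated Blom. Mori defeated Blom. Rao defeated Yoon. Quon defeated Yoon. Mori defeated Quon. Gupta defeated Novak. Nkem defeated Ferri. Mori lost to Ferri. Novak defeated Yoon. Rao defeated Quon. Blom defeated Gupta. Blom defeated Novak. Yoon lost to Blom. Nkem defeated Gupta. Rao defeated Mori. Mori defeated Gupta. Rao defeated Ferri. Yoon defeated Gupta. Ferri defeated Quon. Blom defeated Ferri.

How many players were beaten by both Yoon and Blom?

Yoon beat: Gupta, Nkem.
Blom beat: Ferri, Novak, Gupta, Yoon, Quon, Nkem.
Both beat: Gupta, Nkem — 2.

2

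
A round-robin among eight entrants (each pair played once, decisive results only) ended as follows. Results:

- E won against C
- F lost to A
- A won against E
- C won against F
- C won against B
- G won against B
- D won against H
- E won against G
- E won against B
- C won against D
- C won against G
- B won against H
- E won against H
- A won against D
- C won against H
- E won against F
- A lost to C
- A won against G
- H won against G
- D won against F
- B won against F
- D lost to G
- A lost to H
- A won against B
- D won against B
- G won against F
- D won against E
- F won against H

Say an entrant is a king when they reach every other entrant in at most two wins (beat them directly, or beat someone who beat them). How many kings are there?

4

A reaches everyone (king).
B cannot reach C, D, E in two steps.
C reaches everyone (king).
D reaches everyone (king).
E reaches everyone (king).
F cannot reach B, C, D, E in two steps.
G cannot reach A, C in two steps.
H cannot reach C in two steps.
Kings: A, C, D, E — 4.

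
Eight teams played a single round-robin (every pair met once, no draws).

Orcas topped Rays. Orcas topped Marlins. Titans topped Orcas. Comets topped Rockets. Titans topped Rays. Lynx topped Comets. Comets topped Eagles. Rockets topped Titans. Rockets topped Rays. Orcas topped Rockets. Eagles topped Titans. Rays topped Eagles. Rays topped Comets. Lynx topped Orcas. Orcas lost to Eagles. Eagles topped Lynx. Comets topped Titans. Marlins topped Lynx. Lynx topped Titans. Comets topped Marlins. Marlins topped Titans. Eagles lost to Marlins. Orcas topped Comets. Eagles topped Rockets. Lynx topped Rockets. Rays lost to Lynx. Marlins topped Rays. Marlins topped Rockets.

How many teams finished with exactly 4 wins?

3

Win totals: Orcas 4, Rays 2, Titans 2, Eagles 4, Lynx 5, Comets 4, Marlins 5, Rockets 2.
Exactly 4: Orcas, Eagles, Comets — 3 teams.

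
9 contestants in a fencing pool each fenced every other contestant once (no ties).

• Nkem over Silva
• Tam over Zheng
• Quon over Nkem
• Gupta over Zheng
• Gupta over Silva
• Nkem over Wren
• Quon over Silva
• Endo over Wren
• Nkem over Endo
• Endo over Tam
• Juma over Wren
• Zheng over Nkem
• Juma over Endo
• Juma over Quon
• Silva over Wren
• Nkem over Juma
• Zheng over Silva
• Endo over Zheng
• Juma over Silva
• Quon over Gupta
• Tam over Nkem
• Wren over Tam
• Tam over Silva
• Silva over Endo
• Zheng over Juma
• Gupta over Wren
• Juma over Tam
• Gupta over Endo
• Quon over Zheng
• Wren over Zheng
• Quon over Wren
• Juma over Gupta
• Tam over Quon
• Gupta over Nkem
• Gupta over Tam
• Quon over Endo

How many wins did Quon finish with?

Quon's results: beat Wren, Nkem, Zheng, Gupta, Silva, Endo; lost to Tam, Juma.
That is 6 wins.

6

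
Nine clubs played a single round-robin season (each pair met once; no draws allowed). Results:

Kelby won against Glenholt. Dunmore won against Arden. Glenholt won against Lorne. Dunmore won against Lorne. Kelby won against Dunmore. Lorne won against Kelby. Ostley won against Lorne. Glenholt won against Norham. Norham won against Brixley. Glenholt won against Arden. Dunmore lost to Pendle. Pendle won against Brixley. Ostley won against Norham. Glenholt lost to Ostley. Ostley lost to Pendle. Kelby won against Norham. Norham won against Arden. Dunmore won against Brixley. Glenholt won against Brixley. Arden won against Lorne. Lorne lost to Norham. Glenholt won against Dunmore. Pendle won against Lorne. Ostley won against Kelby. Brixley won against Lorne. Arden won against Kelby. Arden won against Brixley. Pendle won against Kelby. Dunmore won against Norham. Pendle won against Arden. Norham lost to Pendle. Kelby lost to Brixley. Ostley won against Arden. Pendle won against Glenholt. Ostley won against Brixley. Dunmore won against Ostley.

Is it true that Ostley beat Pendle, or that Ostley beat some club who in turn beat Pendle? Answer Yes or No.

No

Ostley did not beat Pendle directly.
Ostley beat Brixley, Kelby, Norham, Lorne, Arden, Glenholt, but each of them lost to Pendle. No two-step path.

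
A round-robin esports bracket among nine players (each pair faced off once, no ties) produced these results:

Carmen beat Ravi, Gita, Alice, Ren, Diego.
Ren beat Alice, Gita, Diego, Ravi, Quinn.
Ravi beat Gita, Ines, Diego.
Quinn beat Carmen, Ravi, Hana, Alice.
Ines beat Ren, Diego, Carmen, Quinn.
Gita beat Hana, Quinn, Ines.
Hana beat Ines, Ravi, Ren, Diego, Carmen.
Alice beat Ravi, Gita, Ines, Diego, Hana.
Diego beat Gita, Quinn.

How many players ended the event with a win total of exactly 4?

Win totals: Diego 2, Ines 4, Ren 5, Hana 5, Quinn 4, Alice 5, Ravi 3, Carmen 5, Gita 3.
Exactly 4: Ines, Quinn — 2 players.

2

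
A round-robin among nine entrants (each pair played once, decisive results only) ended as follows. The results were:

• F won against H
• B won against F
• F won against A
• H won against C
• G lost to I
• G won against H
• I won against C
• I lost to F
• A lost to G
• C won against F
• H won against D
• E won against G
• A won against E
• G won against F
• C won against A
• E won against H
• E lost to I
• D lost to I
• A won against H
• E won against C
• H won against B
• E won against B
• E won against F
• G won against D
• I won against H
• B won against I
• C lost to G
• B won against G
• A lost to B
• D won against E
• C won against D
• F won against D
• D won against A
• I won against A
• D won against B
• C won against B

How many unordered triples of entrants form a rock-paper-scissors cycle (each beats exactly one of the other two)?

24

Win totals: A 2, B 4, C 4, D 3, E 5, F 4, G 5, H 3, I 6.
An entrant with w wins dominates both others in C(w,2) triples; summing gives 1 + 6 + 6 + 3 + 10 + 6 + 10 + 3 + 15 = 60 transitive triples.
Total triples C(9,3) = 84, so cyclic triples = 84 − 60 = 24.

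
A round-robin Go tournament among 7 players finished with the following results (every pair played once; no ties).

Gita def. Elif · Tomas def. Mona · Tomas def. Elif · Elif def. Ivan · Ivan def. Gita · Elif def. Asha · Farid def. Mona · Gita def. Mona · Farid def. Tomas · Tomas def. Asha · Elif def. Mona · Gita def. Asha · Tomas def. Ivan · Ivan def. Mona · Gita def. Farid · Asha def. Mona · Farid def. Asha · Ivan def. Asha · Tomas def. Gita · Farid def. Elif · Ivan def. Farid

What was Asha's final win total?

1

Asha's results: beat Mona; lost to Gita, Tomas, Elif, Ivan, Farid.
That is 1 win.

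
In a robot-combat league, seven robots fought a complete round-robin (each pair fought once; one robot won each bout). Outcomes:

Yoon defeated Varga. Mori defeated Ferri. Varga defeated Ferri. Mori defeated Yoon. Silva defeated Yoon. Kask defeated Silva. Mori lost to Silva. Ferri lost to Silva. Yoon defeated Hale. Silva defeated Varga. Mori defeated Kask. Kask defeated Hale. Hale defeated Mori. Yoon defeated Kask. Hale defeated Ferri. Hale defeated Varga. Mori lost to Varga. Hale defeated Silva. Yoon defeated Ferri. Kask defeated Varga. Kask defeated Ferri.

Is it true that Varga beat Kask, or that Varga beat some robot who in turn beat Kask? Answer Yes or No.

Yes

Varga did not beat Kask directly.
Varga beat Ferri, Mori. Of those, Mori beat Kask.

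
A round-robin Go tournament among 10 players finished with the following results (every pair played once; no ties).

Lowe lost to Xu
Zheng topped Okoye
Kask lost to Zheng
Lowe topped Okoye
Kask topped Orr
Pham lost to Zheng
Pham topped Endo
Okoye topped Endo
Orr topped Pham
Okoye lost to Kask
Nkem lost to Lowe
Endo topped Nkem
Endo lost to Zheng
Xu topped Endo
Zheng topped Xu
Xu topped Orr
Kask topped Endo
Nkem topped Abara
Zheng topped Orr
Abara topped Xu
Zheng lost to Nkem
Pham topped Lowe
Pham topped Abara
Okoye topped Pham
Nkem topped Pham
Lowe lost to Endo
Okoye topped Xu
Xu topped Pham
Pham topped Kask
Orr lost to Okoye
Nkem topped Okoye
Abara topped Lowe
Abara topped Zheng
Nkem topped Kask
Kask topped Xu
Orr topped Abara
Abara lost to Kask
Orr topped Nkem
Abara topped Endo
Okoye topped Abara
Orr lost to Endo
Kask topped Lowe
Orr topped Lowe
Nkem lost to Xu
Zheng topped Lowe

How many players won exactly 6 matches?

1

Win totals: Lowe 2, Zheng 7, Kask 6, Abara 4, Pham 4, Xu 5, Okoye 5, Endo 3, Orr 4, Nkem 5.
Exactly 6: Kask — 1 player.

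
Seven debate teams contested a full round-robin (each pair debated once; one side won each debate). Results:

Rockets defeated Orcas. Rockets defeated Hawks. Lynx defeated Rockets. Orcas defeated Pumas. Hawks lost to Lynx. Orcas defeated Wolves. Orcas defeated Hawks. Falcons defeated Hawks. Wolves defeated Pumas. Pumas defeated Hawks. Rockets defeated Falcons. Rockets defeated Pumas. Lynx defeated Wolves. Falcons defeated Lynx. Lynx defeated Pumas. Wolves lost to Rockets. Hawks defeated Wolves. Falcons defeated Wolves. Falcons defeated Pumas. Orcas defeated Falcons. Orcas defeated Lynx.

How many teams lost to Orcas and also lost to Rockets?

4

Orcas beat: Pumas, Lynx, Hawks, Wolves, Falcons.
Rockets beat: Pumas, Orcas, Hawks, Wolves, Falcons.
Both beat: Pumas, Hawks, Wolves, Falcons — 4.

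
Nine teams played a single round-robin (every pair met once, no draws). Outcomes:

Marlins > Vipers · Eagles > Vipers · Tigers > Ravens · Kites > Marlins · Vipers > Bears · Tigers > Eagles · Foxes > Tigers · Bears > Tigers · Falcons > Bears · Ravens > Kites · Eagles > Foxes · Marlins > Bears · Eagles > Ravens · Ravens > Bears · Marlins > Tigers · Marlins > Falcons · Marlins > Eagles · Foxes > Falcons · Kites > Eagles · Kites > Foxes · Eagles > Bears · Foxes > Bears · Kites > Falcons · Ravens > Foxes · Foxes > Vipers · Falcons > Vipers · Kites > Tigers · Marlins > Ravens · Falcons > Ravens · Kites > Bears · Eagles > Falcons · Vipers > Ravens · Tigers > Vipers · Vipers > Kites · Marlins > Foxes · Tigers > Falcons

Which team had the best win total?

Marlins

Win totals: Bears 1, Falcons 3, Marlins 7, Ravens 3, Tigers 4, Kites 6, Eagles 5, Foxes 4, Vipers 3.
Marlins leads with 7 wins (next highest: 6).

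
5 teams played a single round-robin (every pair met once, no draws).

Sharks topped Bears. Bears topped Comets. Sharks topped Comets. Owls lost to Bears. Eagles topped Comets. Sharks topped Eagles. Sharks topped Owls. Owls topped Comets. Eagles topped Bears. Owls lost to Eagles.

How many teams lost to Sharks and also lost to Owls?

Sharks beat: Comets, Bears, Owls, Eagles.
Owls beat: Comets.
Both beat: Comets — 1.

1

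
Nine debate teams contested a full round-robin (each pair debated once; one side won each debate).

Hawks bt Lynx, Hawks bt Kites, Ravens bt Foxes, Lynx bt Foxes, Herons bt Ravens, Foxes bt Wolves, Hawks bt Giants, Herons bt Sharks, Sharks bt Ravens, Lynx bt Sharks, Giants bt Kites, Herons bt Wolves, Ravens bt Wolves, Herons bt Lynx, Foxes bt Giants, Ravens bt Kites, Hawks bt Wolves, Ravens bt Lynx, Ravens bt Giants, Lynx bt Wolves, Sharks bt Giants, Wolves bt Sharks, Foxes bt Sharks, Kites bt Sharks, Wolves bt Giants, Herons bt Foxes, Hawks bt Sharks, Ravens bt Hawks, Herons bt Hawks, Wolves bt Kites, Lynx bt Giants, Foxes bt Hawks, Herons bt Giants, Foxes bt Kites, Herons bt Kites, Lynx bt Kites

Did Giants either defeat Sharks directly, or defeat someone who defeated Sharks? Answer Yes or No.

Giants did not beat Sharks directly.
Giants beat Kites. Of those, Kites beat Sharks.

Yes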